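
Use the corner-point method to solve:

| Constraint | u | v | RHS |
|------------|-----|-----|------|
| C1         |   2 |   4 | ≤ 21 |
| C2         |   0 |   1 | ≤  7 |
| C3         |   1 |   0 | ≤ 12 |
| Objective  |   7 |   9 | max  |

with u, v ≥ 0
Each vertex is the intersection of two constraint boundaries that also satisfies all remaining constraints:
  u = 0 and v = 0 → (0, 0)
  2u + 4v = 21 and v = 0 → (10.5, 0)
  2u + 4v = 21 and u = 0 → (0, 5.25)

Evaluating z = 7u + 9v at each vertex:
  (0, 0): z = 0
  (10.5, 0): z = 73.5
  (0, 5.25): z = 47.25

The maximum is at (10.5, 0) with z = 73.5.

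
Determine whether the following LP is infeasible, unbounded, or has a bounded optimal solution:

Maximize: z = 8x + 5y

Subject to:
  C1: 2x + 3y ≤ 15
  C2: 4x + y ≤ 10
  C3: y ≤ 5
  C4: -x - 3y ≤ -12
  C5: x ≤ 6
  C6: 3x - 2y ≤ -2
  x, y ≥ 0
The point (1.5, 4) satisfies every constraint, so the LP is feasible; the constraints give x ≤ 6 and y ≤ 5, which with x, y ≥ 0 keep the feasible region inside a bounded box. A feasible, bounded LP attains a finite optimum at a vertex.

Evaluating z = 8x + 5y at each vertex:
  (0, 4): z = 20
  (1.636, 3.455): z = 30.36
  (1.5, 4): z = 32
  (0, 5): z = 25

Bounded optimum: z* = 32 at (1.5, 4).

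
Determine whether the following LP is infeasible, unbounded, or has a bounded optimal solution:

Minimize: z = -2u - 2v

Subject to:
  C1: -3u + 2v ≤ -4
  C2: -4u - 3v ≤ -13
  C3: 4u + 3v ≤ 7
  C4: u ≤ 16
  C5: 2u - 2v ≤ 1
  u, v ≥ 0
C3 requires 4u + 3v ≤ 7, while C2 (-4u - 3v ≤ -13) is equivalent to 4u + 3v ≥ 13. Together they would need 13 ≤ 4u + 3v ≤ 7, which is impossible since 13 > 7. No point satisfies all constraints.

Infeasible — the constraint set is empty.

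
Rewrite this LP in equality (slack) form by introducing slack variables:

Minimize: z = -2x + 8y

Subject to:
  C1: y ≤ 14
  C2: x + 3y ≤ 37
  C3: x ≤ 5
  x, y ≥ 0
min z = -2x + 8y

s.t.
  y + s1 = 14
  x + 3y + s2 = 37
  x + s3 = 5
  x, y, s1, s2, s3 ≥ 0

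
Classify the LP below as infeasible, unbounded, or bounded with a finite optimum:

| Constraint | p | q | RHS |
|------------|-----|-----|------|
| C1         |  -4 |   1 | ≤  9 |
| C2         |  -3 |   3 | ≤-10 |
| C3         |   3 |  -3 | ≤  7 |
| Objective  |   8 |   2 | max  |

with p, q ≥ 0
C3 requires 3p - 3q ≤ 7, while C2 (-3p + 3q ≤ -10) is equivalent to 3p - 3q ≥ 10. Together they would need 10 ≤ 3p - 3q ≤ 7, which is impossible since 10 > 7. No point satisfies all constraints.

Infeasible: no point satisfies all constraints simultaneously.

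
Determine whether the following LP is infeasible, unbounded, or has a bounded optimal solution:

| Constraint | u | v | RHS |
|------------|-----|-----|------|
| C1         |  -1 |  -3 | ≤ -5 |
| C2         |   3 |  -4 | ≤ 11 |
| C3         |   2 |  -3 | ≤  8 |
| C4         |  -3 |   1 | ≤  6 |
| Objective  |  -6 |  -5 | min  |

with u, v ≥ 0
Feasible point: (0, 2) satisfies every constraint, so the LP is feasible.
Direction d = (1, 1): for each constraint row a, a·d ≤ 0 —
  (-1)(1) + (-3)(1) = -4 ≤ 0
  (3)(1) + (-4)(1) = -1 ≤ 0
  (2)(1) + (-3)(1) = -1 ≤ 0
  (-3)(1) + (1)(1) = -2 ≤ 0
and d ≥ 0, so (0, 2) + t·d stays feasible for every t ≥ 0. Along this ray z = -6u - 5v changes by -11 per unit t, so z → −∞.

Unbounded: there is a feasible ray along which z → −∞.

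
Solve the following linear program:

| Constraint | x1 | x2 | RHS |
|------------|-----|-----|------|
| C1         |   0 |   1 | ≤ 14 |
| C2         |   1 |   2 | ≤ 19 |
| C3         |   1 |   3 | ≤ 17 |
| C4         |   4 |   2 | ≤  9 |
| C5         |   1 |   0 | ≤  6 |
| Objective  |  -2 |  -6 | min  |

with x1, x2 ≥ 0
Each vertex is the intersection of two constraint boundaries that also satisfies all remaining constraints:
  x1 = 0 and x2 = 0 → (0, 0)
  4x1 + 2x2 = 9 and x2 = 0 → (2.25, 0)
  4x1 + 2x2 = 9 and x1 = 0 → (0, 4.5)

Evaluating z = -2x1 - 6x2 at each vertex:
  (0, 0): z = 0
  (2.25, 0): z = -4.5
  (0, 4.5): z = -27

The minimum is at (0, 4.5) with z = -27.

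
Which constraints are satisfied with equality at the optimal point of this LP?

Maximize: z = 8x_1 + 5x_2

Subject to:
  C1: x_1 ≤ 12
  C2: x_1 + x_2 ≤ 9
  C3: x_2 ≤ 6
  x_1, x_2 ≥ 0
Optimal: x_1 = 9, x_2 = 0
Binding: C2, x_2 ≥ 0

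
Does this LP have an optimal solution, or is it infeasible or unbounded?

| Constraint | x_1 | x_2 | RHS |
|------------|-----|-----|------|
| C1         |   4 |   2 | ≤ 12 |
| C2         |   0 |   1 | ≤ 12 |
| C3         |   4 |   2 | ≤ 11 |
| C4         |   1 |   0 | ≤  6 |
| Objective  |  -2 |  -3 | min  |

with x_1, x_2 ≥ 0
The point (0, 5.5) satisfies every constraint, so the LP is feasible; the constraints give x_1 ≤ 6 and x_2 ≤ 12, which with x_1, x_2 ≥ 0 keep the feasible region inside a bounded box. A feasible, bounded LP attains a finite optimum at a vertex.

Evaluating z = -2x_1 - 3x_2 at each vertex:
  (0, 0): z = 0
  (2.75, 0): z = -5.5
  (0, 5.5): z = -16.5

Feasible with finite optimum z* = -16.5 at (0, 5.5).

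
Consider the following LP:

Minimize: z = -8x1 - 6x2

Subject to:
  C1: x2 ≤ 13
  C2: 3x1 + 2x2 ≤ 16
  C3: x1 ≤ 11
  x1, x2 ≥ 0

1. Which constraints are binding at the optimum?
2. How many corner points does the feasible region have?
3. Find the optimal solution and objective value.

1. C2, x1 ≥ 0
2. 3
3. x1 = 0, x2 = 8, z = -48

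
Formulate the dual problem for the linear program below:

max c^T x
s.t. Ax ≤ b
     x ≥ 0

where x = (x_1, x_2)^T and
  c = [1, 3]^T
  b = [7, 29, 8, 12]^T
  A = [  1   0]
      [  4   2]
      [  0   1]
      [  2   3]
Minimize: z = 7y1 + 29y2 + 8y3 + 12y4

Subject to:
  C1: -y1 - 4y2 - 2y4 ≤ -1
  C2: -2y2 - y3 - 3y4 ≤ -3
  y1, y2, y3, y4 ≥ 0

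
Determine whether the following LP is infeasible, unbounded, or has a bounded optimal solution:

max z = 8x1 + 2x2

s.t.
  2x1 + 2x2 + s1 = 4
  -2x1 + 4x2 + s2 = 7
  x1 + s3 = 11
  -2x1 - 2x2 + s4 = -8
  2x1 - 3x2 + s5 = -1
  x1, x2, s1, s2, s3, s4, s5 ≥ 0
The row 2x1 + 2x2 + s1 = 4 with s1 ≥ 0 requires 2x1 + 2x2 ≤ 4, while the row -2x1 - 2x2 + s4 = -8 with s4 ≥ 0 is equivalent to 2x1 + 2x2 ≥ 8. Together they would need 8 ≤ 2x1 + 2x2 ≤ 4, which is impossible since 8 > 4. No point satisfies all constraints.

The feasible region is empty; the LP is infeasible.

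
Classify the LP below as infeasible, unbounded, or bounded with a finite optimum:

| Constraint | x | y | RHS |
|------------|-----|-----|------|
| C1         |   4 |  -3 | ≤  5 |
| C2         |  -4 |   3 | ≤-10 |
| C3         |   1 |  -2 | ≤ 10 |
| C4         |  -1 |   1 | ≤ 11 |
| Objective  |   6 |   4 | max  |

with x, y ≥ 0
C1 requires 4x - 3y ≤ 5, while C2 (-4x + 3y ≤ -10) is equivalent to 4x - 3y ≥ 10. Together they would need 10 ≤ 4x - 3y ≤ 5, which is impossible since 10 > 5. No point satisfies all constraints.

Infeasible: no point satisfies all constraints simultaneously.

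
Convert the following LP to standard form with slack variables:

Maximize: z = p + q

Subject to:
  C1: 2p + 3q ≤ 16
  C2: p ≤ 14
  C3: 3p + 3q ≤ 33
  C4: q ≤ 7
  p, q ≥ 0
max z = p + q

s.t.
  2p + 3q + s1 = 16
  p + s2 = 14
  3p + 3q + s3 = 33
  q + s4 = 7
  p, q, s1, s2, s3, s4 ≥ 0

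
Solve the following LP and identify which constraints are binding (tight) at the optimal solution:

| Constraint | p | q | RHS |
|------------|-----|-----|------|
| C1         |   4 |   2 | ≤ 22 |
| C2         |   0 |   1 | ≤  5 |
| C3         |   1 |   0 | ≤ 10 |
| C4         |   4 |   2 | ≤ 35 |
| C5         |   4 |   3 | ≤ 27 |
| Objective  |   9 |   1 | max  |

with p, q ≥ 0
Optimal: p = 5.5, q = 0
Slack at optimum:
  C1: slack = 0 (binding)
  C2: slack = 5
  C3: slack = 4.5
  C4: slack = 13
  C5: slack = 5
  p ≥ 0: p = 5.5
  q ≥ 0: q = 0 (binding)
Binding constraints: C1, q ≥ 0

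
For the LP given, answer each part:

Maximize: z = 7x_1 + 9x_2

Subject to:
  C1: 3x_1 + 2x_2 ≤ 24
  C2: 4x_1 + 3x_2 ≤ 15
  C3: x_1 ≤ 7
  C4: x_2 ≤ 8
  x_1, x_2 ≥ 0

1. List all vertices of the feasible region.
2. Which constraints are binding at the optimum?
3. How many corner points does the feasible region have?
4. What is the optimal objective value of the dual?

1. (0, 0), (3.75, 0), (0, 5)
2. C2, x_1 ≥ 0
3. 3
4. 45 (by strong duality, equal to the primal optimum)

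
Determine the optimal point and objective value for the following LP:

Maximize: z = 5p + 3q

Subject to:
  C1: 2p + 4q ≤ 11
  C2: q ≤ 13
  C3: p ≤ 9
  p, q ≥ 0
Each vertex is the intersection of two constraint boundaries that also satisfies all remaining constraints:
  p = 0 and q = 0 → (0, 0)
  2p + 4q = 11 and q = 0 → (5.5, 0)
  2p + 4q = 11 and p = 0 → (0, 2.75)

Evaluating z = 5p + 3q at each vertex:
  (0, 0): z = 0
  (5.5, 0): z = 27.5
  (0, 2.75): z = 8.25

The maximum is at (5.5, 0) with z = 27.5.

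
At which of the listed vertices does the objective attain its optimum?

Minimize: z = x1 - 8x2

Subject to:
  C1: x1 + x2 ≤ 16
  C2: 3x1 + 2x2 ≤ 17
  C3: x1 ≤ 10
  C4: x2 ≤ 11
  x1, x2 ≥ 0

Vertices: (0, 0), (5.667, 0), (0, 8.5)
Evaluating z = x1 - 8x2 at each vertex:
  (0, 0): z = 0
  (5.667, 0): z = 5.667
  (0, 8.5): z = -68

The smallest value is z = -68, attained at (0, 8.5).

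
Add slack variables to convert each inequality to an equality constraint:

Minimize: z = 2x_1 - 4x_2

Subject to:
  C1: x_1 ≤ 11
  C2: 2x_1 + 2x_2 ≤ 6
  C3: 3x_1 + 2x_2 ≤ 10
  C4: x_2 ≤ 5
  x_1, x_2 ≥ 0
min z = 2x_1 - 4x_2

s.t.
  x_1 + s1 = 11
  2x_1 + 2x_2 + s2 = 6
  3x_1 + 2x_2 + s3 = 10
  x_2 + s4 = 5
  x_1, x_2, s1, s2, s3, s4 ≥ 0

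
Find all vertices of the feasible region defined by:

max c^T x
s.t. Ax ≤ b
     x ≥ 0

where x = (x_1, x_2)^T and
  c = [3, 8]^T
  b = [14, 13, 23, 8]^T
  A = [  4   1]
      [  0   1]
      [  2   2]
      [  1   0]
Each vertex is the intersection of two constraint boundaries that also satisfies all remaining constraints:
  x_1 = 0 and x_2 = 0 → (0, 0)
  4x_1 + x_2 = 14 and x_2 = 0 → (3.5, 0)
  4x_1 + x_2 = 14 and 2x_1 + 2x_2 = 23 → (0.8333, 10.67)
  2x_1 + 2x_2 = 23 and x_1 = 0 → (0, 11.5)

Vertices: (0, 0), (3.5, 0), (0.8333, 10.67), (0, 11.5)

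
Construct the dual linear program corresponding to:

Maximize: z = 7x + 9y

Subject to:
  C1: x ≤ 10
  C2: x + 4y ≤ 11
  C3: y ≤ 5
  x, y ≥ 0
Minimize: z = 10y1 + 11y2 + 5y3

Subject to:
  C1: -y1 - y2 ≤ -7
  C2: -4y2 - y3 ≤ -9
  y1, y2, y3 ≥ 0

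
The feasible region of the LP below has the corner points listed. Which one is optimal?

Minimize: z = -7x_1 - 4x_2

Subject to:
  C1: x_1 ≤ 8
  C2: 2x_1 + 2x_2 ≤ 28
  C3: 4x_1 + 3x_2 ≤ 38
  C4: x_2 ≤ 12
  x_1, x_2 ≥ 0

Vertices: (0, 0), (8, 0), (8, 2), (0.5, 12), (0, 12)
(8, 2) with z = -64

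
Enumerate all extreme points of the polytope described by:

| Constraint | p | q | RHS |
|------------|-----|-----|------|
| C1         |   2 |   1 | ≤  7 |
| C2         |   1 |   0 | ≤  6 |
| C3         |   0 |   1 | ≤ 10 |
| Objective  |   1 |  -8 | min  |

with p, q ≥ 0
Each vertex is the intersection of two constraint boundaries that also satisfies all remaining constraints:
  p = 0 and q = 0 → (0, 0)
  2p + q = 7 and q = 0 → (3.5, 0)
  2p + q = 7 and p = 0 → (0, 7)

Vertices: (0, 0), (3.5, 0), (0, 7)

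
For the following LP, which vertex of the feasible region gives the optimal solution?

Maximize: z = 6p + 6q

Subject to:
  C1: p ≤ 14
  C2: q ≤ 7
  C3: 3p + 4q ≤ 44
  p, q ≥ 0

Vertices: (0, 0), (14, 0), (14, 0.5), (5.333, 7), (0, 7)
(14, 0.5) with z = 87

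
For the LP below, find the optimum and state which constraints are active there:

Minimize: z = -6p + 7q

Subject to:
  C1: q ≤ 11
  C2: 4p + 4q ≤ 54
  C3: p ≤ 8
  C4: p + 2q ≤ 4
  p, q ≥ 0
Optimal: p = 4, q = 0
Slack at optimum:
  C1: slack = 11
  C2: slack = 38
  C3: slack = 4
  C4: slack = 0 (binding)
  p ≥ 0: p = 4
  q ≥ 0: q = 0 (binding)
Binding constraints: C4, q ≥ 0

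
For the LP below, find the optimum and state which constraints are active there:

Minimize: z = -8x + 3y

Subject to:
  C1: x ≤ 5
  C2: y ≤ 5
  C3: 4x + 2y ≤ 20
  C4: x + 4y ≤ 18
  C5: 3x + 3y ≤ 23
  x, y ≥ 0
Optimal: x = 5, y = 0
Slack at optimum:
  C1: slack = 0 (binding)
  C2: slack = 5
  C3: slack = 0 (binding)
  C4: slack = 13
  C5: slack = 8
  x ≥ 0: x = 5
  y ≥ 0: y = 0 (binding)
Binding constraints: C1, C3, y ≥ 0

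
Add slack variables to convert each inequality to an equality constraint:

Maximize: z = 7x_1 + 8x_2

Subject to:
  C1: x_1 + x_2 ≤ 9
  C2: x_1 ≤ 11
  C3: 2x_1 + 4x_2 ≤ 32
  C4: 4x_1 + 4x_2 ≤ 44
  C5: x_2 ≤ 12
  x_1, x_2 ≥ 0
max z = 7x_1 + 8x_2

s.t.
  x_1 + x_2 + s1 = 9
  x_1 + s2 = 11
  2x_1 + 4x_2 + s3 = 32
  4x_1 + 4x_2 + s4 = 44
  x_2 + s5 = 12
  x_1, x_2, s1, s2, s3, s4, s5 ≥ 0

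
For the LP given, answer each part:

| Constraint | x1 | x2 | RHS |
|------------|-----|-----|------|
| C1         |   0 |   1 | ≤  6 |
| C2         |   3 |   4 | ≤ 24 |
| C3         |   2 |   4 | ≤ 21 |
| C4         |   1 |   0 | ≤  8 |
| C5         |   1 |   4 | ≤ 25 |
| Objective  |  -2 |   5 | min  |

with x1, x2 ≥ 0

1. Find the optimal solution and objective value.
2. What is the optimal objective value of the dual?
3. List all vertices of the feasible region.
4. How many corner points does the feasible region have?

1. x1 = 8, x2 = 0, z = -16
2. -16 (by strong duality, equal to the primal optimum)
3. (0, 0), (8, 0), (3, 3.75), (0, 5.25)
4. 4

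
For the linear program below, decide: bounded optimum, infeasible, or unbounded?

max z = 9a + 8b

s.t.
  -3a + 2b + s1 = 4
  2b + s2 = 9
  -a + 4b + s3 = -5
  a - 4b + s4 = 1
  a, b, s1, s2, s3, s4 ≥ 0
The row a - 4b + s4 = 1 with s4 ≥ 0 requires a - 4b ≤ 1, while the row -a + 4b + s3 = -5 with s3 ≥ 0 is equivalent to a - 4b ≥ 5. Together they would need 5 ≤ a - 4b ≤ 1, which is impossible since 5 > 1. No point satisfies all constraints.

The feasible region is empty; the LP is infeasible.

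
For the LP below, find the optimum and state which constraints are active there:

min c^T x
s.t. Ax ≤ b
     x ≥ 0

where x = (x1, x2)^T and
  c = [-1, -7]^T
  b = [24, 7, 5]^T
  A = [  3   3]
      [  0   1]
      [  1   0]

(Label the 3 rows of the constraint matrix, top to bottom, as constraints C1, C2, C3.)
Optimal: x1 = 1, x2 = 7
Binding: C1, C2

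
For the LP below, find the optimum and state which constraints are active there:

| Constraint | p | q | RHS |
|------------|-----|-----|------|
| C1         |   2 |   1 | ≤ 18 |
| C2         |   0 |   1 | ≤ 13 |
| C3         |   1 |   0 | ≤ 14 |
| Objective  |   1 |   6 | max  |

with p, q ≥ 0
Optimal: p = 2.5, q = 13
Binding: C1, C2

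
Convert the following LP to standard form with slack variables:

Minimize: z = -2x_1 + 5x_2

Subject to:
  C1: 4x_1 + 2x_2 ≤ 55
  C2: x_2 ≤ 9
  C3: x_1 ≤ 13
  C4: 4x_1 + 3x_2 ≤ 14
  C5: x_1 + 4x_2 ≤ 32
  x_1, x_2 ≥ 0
min z = -2x_1 + 5x_2

s.t.
  4x_1 + 2x_2 + s1 = 55
  x_2 + s2 = 9
  x_1 + s3 = 13
  4x_1 + 3x_2 + s4 = 14
  x_1 + 4x_2 + s5 = 32
  x_1, x_2, s1, s2, s3, s4, s5 ≥ 0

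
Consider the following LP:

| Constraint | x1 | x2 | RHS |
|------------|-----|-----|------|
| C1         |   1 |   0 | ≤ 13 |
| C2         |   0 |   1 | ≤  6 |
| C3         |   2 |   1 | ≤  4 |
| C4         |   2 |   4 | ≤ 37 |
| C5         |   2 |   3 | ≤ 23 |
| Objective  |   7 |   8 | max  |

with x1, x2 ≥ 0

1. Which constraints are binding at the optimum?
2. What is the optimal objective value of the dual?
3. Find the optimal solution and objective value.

1. C3, x1 ≥ 0
2. 32 (by strong duality, equal to the primal optimum)
3. x1 = 0, x2 = 4, z = 32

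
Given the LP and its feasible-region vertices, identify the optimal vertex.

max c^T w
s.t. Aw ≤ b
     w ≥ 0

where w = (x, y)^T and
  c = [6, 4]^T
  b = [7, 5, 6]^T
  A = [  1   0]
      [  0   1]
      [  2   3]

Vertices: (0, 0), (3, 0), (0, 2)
Evaluating z = 6x + 4y at each vertex:
  (0, 0): z = 0
  (3, 0): z = 18
  (0, 2): z = 8

The largest value is z = 18, attained at (3, 0).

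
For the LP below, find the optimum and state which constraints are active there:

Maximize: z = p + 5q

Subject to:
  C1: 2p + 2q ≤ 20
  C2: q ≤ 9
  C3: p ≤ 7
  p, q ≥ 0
Optimal: p = 1, q = 9
Binding: C1, C2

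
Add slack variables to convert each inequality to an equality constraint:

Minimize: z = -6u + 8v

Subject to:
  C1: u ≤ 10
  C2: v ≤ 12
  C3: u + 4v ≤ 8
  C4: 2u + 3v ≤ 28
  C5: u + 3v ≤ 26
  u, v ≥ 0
min z = -6u + 8v

s.t.
  u + s1 = 10
  v + s2 = 12
  u + 4v + s3 = 8
  2u + 3v + s4 = 28
  u + 3v + s5 = 26
  u, v, s1, s2, s3, s4, s5 ≥ 0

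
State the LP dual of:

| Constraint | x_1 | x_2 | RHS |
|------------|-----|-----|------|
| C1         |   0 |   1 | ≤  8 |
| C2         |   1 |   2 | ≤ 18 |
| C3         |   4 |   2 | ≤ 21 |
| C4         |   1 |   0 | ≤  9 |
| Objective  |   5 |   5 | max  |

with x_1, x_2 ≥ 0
Minimize: z = 8y1 + 18y2 + 21y3 + 9y4

Subject to:
  C1: -y2 - 4y3 - y4 ≤ -5
  C2: -y1 - 2y2 - 2y3 ≤ -5
  y1, y2, y3, y4 ≥ 0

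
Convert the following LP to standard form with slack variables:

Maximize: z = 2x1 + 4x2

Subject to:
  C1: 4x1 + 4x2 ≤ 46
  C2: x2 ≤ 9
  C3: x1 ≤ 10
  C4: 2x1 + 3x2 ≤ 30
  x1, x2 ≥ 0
max z = 2x1 + 4x2

s.t.
  4x1 + 4x2 + s1 = 46
  x2 + s2 = 9
  x1 + s3 = 10
  2x1 + 3x2 + s4 = 30
  x1, x2, s1, s2, s3, s4 ≥ 0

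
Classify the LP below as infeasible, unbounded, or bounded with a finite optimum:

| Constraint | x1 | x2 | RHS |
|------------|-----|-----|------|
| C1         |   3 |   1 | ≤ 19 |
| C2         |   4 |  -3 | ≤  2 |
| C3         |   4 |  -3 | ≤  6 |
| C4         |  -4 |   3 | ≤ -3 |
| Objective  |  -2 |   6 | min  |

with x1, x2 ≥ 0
C2 requires 4x1 - 3x2 ≤ 2, while C4 (-4x1 + 3x2 ≤ -3) is equivalent to 4x1 - 3x2 ≥ 3. Together they would need 3 ≤ 4x1 - 3x2 ≤ 2, which is impossible since 3 > 2. No point satisfies all constraints.

Infeasible: no point satisfies all constraints simultaneously.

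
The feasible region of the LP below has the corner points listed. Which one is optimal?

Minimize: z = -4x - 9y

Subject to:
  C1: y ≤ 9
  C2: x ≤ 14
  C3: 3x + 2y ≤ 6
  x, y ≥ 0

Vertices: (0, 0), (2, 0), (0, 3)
(0, 3) with z = -27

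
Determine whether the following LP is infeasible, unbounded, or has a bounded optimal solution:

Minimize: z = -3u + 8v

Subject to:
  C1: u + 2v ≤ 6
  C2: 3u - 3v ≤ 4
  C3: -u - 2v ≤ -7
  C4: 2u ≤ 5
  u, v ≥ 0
C1 requires u + 2v ≤ 6, while C3 (-u - 2v ≤ -7) is equivalent to u + 2v ≥ 7. Together they would need 7 ≤ u + 2v ≤ 6, which is impossible since 7 > 6. No point satisfies all constraints.

Infeasible: no point satisfies all constraints simultaneously.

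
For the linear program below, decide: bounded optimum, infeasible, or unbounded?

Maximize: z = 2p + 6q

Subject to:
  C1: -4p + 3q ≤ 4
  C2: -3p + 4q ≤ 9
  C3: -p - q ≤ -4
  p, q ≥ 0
Feasible point: (2, 2) satisfies every constraint, so the LP is feasible.
Direction d = (1, 0): for each constraint row a, a·d ≤ 0 —
  (-4)(1) + (3)(0) = -4 ≤ 0
  (-3)(1) + (4)(0) = -3 ≤ 0
  (-1)(1) + (-1)(0) = -1 ≤ 0
and d ≥ 0, so (2, 2) + t·d stays feasible for every t ≥ 0. Along this ray z = 2p + 6q changes by 2 per unit t, so z → +∞.

Unbounded — the objective can increase without bound over the feasible region.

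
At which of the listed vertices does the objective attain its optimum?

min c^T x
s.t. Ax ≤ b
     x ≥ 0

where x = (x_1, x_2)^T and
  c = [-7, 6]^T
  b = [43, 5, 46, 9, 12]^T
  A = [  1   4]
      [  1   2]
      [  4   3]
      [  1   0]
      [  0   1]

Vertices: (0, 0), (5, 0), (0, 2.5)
(5, 0) with z = -35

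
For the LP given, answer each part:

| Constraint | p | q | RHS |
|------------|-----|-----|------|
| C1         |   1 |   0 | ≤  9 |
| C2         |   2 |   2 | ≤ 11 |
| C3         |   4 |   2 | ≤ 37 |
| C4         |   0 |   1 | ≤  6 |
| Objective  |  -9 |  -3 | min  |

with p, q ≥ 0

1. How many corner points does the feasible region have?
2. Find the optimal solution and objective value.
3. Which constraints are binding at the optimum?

1. 3
2. p = 5.5, q = 0, z = -49.5
3. C2, q ≥ 0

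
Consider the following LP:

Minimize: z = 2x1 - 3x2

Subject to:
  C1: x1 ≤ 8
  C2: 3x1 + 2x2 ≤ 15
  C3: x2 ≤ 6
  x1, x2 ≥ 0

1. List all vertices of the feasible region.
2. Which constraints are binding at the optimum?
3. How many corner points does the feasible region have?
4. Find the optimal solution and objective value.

1. (0, 0), (5, 0), (1, 6), (0, 6)
2. C3, x1 ≥ 0
3. 4
4. x1 = 0, x2 = 6, z = -18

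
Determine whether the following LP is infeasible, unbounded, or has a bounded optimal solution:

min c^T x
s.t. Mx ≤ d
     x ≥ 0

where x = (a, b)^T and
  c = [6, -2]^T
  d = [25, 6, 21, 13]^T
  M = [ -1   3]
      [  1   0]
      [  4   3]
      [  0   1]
The point (0, 7) satisfies every constraint, so the LP is feasible; the constraints give a ≤ 6 and b ≤ 13, which with a, b ≥ 0 keep the feasible region inside a bounded box. A feasible, bounded LP attains a finite optimum at a vertex.

The LP has an optimal solution: (0, 7) with z = -14.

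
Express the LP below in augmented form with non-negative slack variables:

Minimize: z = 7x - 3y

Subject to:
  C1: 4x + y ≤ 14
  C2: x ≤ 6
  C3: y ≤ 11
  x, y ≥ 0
min z = 7x - 3y

s.t.
  4x + y + s1 = 14
  x + s2 = 6
  y + s3 = 11
  x, y, s1, s2, s3 ≥ 0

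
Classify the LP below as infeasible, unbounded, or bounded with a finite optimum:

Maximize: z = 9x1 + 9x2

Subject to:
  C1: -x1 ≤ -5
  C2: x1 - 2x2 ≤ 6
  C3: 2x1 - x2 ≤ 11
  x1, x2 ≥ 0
Feasible point: (5, 0) satisfies every constraint, so the LP is feasible.
Direction d = (0, 1): for each constraint row a, a·d ≤ 0 —
  (-1)(0) + (0)(1) = 0 ≤ 0
  (1)(0) + (-2)(1) = -2 ≤ 0
  (2)(0) + (-1)(1) = -1 ≤ 0
and d ≥ 0, so (5, 0) + t·d stays feasible for every t ≥ 0. Along this ray z = 9x1 + 9x2 changes by 9 per unit t, so z → +∞.

The LP is unbounded; z can be made arbitrarily large.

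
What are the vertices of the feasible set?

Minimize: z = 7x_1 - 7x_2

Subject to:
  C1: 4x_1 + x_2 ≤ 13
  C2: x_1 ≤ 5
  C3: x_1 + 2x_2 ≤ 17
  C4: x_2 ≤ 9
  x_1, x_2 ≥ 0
Each vertex is the intersection of two constraint boundaries that also satisfies all remaining constraints:
  x_1 = 0 and x_2 = 0 → (0, 0)
  4x_1 + x_2 = 13 and x_2 = 0 → (3.25, 0)
  4x_1 + x_2 = 13 and x_1 + 2x_2 = 17 → (1.286, 7.857)
  x_1 + 2x_2 = 17 and x_1 = 0 → (0, 8.5)

Vertices: (0, 0), (3.25, 0), (1.286, 7.857), (0, 8.5)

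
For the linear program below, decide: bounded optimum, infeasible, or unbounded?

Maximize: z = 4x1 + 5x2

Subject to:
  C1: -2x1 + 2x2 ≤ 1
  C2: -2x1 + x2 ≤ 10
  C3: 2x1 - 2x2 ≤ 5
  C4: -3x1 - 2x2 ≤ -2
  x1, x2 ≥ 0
Feasible point: (1, 0) satisfies every constraint, so the LP is feasible.
Direction d = (1, 1): for each constraint row a, a·d ≤ 0 —
  (-2)(1) + (2)(1) = 0 ≤ 0
  (-2)(1) + (1)(1) = -1 ≤ 0
  (2)(1) + (-2)(1) = 0 ≤ 0
  (-3)(1) + (-2)(1) = -5 ≤ 0
and d ≥ 0, so (1, 0) + t·d stays feasible for every t ≥ 0. Along this ray z = 4x1 + 5x2 changes by 9 per unit t, so z → +∞.

Unbounded — the objective can increase without bound over the feasible region.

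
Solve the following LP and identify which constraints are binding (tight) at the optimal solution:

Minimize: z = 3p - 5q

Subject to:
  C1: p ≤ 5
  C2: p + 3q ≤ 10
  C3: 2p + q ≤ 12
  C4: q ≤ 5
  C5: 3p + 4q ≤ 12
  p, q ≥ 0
Optimal: p = 0, q = 3
Binding: C5, p ≥ 0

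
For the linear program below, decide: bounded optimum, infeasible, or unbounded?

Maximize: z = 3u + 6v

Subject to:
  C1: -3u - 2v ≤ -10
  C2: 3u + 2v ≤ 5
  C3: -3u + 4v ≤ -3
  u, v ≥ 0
C2 requires 3u + 2v ≤ 5, while C1 (-3u - 2v ≤ -10) is equivalent to 3u + 2v ≥ 10. Together they would need 10 ≤ 3u + 2v ≤ 5, which is impossible since 10 > 5. No point satisfies all constraints.

Infeasible: no point satisfies all constraints simultaneously.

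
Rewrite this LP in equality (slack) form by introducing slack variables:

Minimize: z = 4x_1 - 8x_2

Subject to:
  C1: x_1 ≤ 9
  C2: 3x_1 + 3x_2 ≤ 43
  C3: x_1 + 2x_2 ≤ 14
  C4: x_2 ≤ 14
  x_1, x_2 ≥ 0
min z = 4x_1 - 8x_2

s.t.
  x_1 + s1 = 9
  3x_1 + 3x_2 + s2 = 43
  x_1 + 2x_2 + s3 = 14
  x_2 + s4 = 14
  x_1, x_2, s1, s2, s3, s4 ≥ 0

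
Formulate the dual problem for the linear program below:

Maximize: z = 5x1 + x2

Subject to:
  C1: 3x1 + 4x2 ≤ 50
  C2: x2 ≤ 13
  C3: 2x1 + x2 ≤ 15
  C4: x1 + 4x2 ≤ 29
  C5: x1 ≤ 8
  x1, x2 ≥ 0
Minimize: z = 50y1 + 13y2 + 15y3 + 29y4 + 8y5

Subject to:
  C1: -3y1 - 2y3 - y4 - y5 ≤ -5
  C2: -4y1 - y2 - y3 - 4y4 ≤ -1
  y1, y2, y3, y4, y5 ≥ 0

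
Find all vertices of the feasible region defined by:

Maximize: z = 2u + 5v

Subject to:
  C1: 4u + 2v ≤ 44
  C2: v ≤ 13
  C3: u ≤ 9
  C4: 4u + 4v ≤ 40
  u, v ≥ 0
Each vertex is the intersection of two constraint boundaries that also satisfies all remaining constraints:
  u = 0 and v = 0 → (0, 0)
  u = 9 and v = 0 → (9, 0)
  u = 9 and 4u + 4v = 40 → (9, 1)
  4u + 4v = 40 and u = 0 → (0, 10)

Vertices: (0, 0), (9, 0), (9, 1), (0, 10)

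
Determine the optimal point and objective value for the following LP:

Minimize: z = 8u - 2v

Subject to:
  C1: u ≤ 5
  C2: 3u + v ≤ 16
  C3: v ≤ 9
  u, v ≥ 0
u = 0, v = 9, z = -18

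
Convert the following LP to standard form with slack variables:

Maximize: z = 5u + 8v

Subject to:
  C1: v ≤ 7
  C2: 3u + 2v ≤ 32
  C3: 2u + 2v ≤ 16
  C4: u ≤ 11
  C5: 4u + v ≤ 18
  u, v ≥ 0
max z = 5u + 8v

s.t.
  v + s1 = 7
  3u + 2v + s2 = 32
  2u + 2v + s3 = 16
  u + s4 = 11
  4u + v + s5 = 18
  u, v, s1, s2, s3, s4, s5 ≥ 0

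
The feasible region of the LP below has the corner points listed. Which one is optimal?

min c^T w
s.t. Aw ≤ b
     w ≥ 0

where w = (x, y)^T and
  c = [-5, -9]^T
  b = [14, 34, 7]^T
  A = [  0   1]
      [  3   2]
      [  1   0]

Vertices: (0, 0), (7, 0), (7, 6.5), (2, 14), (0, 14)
Evaluating z = -5x - 9y at each vertex:
  (0, 0): z = 0
  (7, 0): z = -35
  (7, 6.5): z = -93.5
  (2, 14): z = -136
  (0, 14): z = -126

The smallest value is z = -136, attained at (2, 14).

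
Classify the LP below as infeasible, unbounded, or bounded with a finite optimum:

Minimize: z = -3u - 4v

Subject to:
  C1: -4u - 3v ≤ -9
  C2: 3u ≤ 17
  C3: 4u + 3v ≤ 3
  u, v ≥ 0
C3 requires 4u + 3v ≤ 3, while C1 (-4u - 3v ≤ -9) is equivalent to 4u + 3v ≥ 9. Together they would need 9 ≤ 4u + 3v ≤ 3, which is impossible since 9 > 3. No point satisfies all constraints.

Infeasible: no point satisfies all constraints simultaneously.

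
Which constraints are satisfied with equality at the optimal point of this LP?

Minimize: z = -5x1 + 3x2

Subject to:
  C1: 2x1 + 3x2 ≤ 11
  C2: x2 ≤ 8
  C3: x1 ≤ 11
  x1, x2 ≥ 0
Optimal: x1 = 5.5, x2 = 0
Slack at optimum:
  C1: slack = 0 (binding)
  C2: slack = 8
  C3: slack = 5.5
  x1 ≥ 0: x1 = 5.5
  x2 ≥ 0: x2 = 0 (binding)
Binding constraints: C1, x2 ≥ 0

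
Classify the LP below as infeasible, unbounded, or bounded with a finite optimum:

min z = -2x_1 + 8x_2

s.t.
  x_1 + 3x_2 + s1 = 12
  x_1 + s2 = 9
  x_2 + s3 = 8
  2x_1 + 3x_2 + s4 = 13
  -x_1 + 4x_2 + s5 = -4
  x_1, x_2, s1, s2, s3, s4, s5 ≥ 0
The point (6.5, 0) satisfies every constraint, so the LP is feasible; the constraints give x_1 ≤ 9 and x_2 ≤ 8, which with x_1, x_2 ≥ 0 keep the feasible region inside a bounded box. A feasible, bounded LP attains a finite optimum at a vertex.

Evaluating z = -2x_1 + 8x_2 at each vertex:
  (4, 0): z = -8
  (6.5, 0): z = -13
  (5.818, 0.4545): z = -8

Bounded optimum: z* = -13 at (6.5, 0).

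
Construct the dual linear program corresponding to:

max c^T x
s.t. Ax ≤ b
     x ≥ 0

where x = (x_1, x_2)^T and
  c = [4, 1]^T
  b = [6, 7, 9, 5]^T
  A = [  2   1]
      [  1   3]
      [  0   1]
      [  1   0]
Minimize: z = 6y1 + 7y2 + 9y3 + 5y4

Subject to:
  C1: -2y1 - y2 - y4 ≤ -4
  C2: -y1 - 3y2 - y3 ≤ -1
  y1, y2, y3, y4 ≥ 0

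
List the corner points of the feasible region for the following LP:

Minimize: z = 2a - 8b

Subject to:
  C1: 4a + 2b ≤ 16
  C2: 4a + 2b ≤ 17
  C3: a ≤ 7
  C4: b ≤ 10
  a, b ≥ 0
Each vertex is the intersection of two constraint boundaries that also satisfies all remaining constraints:
  a = 0 and b = 0 → (0, 0)
  4a + 2b = 16 and b = 0 → (4, 0)
  4a + 2b = 16 and a = 0 → (0, 8)

Vertices: (0, 0), (4, 0), (0, 8)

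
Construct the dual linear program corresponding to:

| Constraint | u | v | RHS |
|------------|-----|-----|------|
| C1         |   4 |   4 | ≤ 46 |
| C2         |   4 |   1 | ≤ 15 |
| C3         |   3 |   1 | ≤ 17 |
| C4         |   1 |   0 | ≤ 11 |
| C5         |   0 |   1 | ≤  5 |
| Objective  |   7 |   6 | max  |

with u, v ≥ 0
Minimize: z = 46y1 + 15y2 + 17y3 + 11y4 + 5y5

Subject to:
  C1: -4y1 - 4y2 - 3y3 - y4 ≤ -7
  C2: -4y1 - y2 - y3 - y5 ≤ -6
  y1, y2, y3, y4, y5 ≥ 0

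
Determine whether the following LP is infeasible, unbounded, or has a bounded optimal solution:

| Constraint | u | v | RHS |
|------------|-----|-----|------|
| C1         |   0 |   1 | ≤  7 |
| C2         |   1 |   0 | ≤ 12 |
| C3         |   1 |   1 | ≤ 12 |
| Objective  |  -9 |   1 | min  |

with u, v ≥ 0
The point (12, 0) satisfies every constraint, so the LP is feasible; the constraints give u ≤ 12 and v ≤ 7, which with u, v ≥ 0 keep the feasible region inside a bounded box. A feasible, bounded LP attains a finite optimum at a vertex.

Bounded optimum: z* = -108 at (12, 0).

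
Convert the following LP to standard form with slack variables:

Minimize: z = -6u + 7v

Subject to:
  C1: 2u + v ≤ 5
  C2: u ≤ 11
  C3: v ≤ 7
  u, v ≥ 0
min z = -6u + 7v

s.t.
  2u + v + s1 = 5
  u + s2 = 11
  v + s3 = 7
  u, v, s1, s2, s3 ≥ 0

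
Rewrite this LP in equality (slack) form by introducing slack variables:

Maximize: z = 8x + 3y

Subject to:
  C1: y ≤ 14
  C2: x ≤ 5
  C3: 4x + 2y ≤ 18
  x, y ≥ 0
max z = 8x + 3y

s.t.
  y + s1 = 14
  x + s2 = 5
  4x + 2y + s3 = 18
  x, y, s1, s2, s3 ≥ 0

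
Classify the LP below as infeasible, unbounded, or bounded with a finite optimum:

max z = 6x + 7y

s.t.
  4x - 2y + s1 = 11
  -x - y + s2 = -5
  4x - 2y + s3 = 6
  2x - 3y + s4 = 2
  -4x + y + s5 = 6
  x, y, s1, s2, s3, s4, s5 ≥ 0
Feasible point: (0, 5) satisfies every constraint, so the LP is feasible.
Direction d = (1, 2): for each constraint row a, a·d ≤ 0 —
  (4)(1) + (-2)(2) = 0 ≤ 0
  (-1)(1) + (-1)(2) = -3 ≤ 0
  (4)(1) + (-2)(2) = 0 ≤ 0
  (2)(1) + (-3)(2) = -4 ≤ 0
  (-4)(1) + (1)(2) = -2 ≤ 0
and d ≥ 0, so (0, 5) + t·d stays feasible for every t ≥ 0. Along this ray z = 6x + 7y changes by 20 per unit t, so z → +∞.

Unbounded: there is a feasible ray along which z → +∞.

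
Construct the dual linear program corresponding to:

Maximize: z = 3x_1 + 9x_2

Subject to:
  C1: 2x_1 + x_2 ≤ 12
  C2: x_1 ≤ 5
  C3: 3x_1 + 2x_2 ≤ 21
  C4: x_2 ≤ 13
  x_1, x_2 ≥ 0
Minimize: z = 12y1 + 5y2 + 21y3 + 13y4

Subject to:
  C1: -2y1 - y2 - 3y3 ≤ -3
  C2: -y1 - 2y3 - y4 ≤ -9
  y1, y2, y3, y4 ≥ 0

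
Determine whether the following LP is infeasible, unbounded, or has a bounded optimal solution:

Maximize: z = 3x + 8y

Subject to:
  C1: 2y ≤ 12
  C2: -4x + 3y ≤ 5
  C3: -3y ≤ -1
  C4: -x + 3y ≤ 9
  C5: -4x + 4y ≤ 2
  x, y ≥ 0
Feasible point: (1, 1) satisfies every constraint, so the LP is feasible.
Direction d = (1, 0): for each constraint row a, a·d ≤ 0 —
  (0)(1) + (2)(0) = 0 ≤ 0
  (-4)(1) + (3)(0) = -4 ≤ 0
  (0)(1) + (-3)(0) = 0 ≤ 0
  (-1)(1) + (3)(0) = -1 ≤ 0
  (-4)(1) + (4)(0) = -4 ≤ 0
and d ≥ 0, so (1, 1) + t·d stays feasible for every t ≥ 0. Along this ray z = 3x + 8y changes by 3 per unit t, so z → +∞.

The LP is unbounded; z can be made arbitrarily large.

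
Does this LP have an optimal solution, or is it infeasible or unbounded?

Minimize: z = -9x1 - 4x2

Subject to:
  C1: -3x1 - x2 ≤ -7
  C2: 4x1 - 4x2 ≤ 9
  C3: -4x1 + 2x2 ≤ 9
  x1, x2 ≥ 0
Feasible point: (2, 1) satisfies every constraint, so the LP is feasible.
Direction d = (1, 1): for each constraint row a, a·d ≤ 0 —
  (-3)(1) + (-1)(1) = -4 ≤ 0
  (4)(1) + (-4)(1) = 0 ≤ 0
  (-4)(1) + (2)(1) = -2 ≤ 0
and d ≥ 0, so (2, 1) + t·d stays feasible for every t ≥ 0. Along this ray z = -9x1 - 4x2 changes by -13 per unit t, so z → −∞.

The LP is unbounded; z can be made arbitrarily small.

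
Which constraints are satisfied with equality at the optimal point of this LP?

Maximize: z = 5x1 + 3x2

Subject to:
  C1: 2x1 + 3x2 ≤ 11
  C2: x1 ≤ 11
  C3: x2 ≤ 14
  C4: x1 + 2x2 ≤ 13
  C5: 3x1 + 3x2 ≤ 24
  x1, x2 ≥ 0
Optimal: x1 = 5.5, x2 = 0
Binding: C1, x2 ≥ 0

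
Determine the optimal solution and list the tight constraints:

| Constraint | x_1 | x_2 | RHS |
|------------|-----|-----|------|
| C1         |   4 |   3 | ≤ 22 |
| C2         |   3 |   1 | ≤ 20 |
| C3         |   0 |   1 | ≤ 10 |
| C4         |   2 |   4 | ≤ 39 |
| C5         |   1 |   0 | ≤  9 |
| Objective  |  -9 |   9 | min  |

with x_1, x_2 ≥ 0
Optimal: x_1 = 5.5, x_2 = 0
Slack at optimum:
  C1: slack = 0 (binding)
  C2: slack = 3.5
  C3: slack = 10
  C4: slack = 28
  C5: slack = 3.5
  x_1 ≥ 0: x_1 = 5.5
  x_2 ≥ 0: x_2 = 0 (binding)
Binding constraints: C1, x_2 ≥ 0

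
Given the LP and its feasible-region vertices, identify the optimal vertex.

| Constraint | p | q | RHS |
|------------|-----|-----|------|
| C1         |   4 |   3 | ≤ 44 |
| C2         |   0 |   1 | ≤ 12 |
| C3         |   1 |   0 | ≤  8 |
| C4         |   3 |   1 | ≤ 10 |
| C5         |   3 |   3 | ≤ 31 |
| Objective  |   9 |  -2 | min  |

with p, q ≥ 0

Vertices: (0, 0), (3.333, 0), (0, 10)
Evaluating z = 9p - 2q at each vertex:
  (0, 0): z = 0
  (3.333, 0): z = 30
  (0, 10): z = -20

The smallest value is z = -20, attained at (0, 10).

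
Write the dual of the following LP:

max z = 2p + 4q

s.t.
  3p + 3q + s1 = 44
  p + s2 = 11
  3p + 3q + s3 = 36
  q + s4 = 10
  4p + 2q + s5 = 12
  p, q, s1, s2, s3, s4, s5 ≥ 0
Minimize: z = 44y1 + 11y2 + 36y3 + 10y4 + 12y5

Subject to:
  C1: -3y1 - y2 - 3y3 - 4y5 ≤ -2
  C2: -3y1 - 3y3 - y4 - 2y5 ≤ -4
  y1, y2, y3, y4, y5 ≥ 0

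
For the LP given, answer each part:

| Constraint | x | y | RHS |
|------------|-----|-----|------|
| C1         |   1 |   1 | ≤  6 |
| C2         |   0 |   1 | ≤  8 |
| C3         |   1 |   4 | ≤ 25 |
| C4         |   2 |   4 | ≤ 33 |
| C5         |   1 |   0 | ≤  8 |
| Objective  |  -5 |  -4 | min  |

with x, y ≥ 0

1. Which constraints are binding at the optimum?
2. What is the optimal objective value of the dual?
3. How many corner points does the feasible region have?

1. C1, y ≥ 0
2. -30 (by strong duality, equal to the primal optimum)
3. 3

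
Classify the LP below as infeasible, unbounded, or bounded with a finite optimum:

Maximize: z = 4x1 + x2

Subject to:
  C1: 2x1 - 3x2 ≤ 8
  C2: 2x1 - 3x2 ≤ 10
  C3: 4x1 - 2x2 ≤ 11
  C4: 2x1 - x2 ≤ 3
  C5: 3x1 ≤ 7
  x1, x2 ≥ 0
Feasible point: (0, 0) satisfies every constraint, so the LP is feasible.
Direction d = (0, 1): for each constraint row a, a·d ≤ 0 —
  (2)(0) + (-3)(1) = -3 ≤ 0
  (2)(0) + (-3)(1) = -3 ≤ 0
  (4)(0) + (-2)(1) = -2 ≤ 0
  (2)(0) + (-1)(1) = -1 ≤ 0
  (3)(0) + (0)(1) = 0 ≤ 0
and d ≥ 0, so (0, 0) + t·d stays feasible for every t ≥ 0. Along this ray z = 4x1 + x2 changes by 1 per unit t, so z → +∞.

Unbounded — the objective can increase without bound over the feasible region.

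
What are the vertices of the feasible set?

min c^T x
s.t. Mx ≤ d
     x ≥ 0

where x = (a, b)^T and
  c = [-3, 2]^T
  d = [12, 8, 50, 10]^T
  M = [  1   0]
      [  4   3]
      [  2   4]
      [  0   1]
Each vertex is the intersection of two constraint boundaries that also satisfies all remaining constraints:
  a = 0 and b = 0 → (0, 0)
  4a + 3b = 8 and b = 0 → (2, 0)
  4a + 3b = 8 and a = 0 → (0, 2.667)

Vertices: (0, 0), (2, 0), (0, 2.667)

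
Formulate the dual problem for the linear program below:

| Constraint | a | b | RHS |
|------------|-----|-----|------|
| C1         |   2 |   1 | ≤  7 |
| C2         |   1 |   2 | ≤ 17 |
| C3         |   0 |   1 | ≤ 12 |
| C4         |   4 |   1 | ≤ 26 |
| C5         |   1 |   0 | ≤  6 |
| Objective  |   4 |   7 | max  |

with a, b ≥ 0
Minimize: z = 7y1 + 17y2 + 12y3 + 26y4 + 6y5

Subject to:
  C1: -2y1 - y2 - 4y4 - y5 ≤ -4
  C2: -y1 - 2y2 - y3 - y4 ≤ -7
  y1, y2, y3, y4, y5 ≥ 0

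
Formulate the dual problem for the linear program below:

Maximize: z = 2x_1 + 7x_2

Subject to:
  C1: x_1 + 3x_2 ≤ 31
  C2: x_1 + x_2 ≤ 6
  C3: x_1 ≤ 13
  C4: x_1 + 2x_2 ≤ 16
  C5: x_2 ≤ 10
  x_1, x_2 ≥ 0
Minimize: z = 31y1 + 6y2 + 13y3 + 16y4 + 10y5

Subject to:
  C1: -y1 - y2 - y3 - y4 ≤ -2
  C2: -3y1 - y2 - 2y4 - y5 ≤ -7
  y1, y2, y3, y4, y5 ≥ 0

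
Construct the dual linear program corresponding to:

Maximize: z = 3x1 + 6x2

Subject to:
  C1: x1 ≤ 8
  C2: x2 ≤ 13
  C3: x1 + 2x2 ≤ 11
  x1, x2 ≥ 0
Minimize: z = 8y1 + 13y2 + 11y3

Subject to:
  C1: -y1 - y3 ≤ -3
  C2: -y2 - 2y3 ≤ -6
  y1, y2, y3 ≥ 0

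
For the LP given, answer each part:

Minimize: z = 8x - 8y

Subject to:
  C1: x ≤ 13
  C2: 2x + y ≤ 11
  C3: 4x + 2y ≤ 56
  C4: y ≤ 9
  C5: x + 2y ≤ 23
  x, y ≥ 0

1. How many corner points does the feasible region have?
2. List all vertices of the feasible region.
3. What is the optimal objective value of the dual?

1. 4
2. (0, 0), (5.5, 0), (1, 9), (0, 9)
3. -72 (by strong duality, equal to the primal optimum)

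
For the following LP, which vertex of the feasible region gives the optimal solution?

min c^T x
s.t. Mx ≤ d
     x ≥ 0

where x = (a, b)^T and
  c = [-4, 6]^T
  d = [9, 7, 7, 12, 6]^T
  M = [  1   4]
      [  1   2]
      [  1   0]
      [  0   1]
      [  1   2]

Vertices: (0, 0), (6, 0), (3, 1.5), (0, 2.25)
Evaluating z = -4a + 6b at each vertex:
  (0, 0): z = 0
  (6, 0): z = -24
  (3, 1.5): z = -3
  (0, 2.25): z = 13.5

The smallest value is z = -24, attained at (6, 0).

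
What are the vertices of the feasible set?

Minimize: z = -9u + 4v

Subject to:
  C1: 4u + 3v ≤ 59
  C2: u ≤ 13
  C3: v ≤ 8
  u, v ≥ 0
Each vertex is the intersection of two constraint boundaries that also satisfies all remaining constraints:
  u = 0 and v = 0 → (0, 0)
  u = 13 and v = 0 → (13, 0)
  4u + 3v = 59 and u = 13 → (13, 2.333)
  4u + 3v = 59 and v = 8 → (8.75, 8)
  v = 8 and u = 0 → (0, 8)

Vertices: (0, 0), (13, 0), (13, 2.333), (8.75, 8), (0, 8)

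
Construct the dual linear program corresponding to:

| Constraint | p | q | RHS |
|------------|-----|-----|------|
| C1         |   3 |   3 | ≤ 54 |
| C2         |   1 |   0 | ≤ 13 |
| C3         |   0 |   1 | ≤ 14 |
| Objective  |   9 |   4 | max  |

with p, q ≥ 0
Minimize: z = 54y1 + 13y2 + 14y3

Subject to:
  C1: -3y1 - y2 ≤ -9
  C2: -3y1 - y3 ≤ -4
  y1, y2, y3 ≥ 0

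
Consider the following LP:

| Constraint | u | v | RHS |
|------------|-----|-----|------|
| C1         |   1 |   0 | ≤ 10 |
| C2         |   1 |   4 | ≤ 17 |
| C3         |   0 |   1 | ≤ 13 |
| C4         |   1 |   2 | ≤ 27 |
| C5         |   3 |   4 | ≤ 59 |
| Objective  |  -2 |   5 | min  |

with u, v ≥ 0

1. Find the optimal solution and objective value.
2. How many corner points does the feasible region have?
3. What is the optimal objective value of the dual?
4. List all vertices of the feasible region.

1. u = 10, v = 0, z = -20
2. 4
3. -20 (by strong duality, equal to the primal optimum)
4. (0, 0), (10, 0), (10, 1.75), (0, 4.25)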